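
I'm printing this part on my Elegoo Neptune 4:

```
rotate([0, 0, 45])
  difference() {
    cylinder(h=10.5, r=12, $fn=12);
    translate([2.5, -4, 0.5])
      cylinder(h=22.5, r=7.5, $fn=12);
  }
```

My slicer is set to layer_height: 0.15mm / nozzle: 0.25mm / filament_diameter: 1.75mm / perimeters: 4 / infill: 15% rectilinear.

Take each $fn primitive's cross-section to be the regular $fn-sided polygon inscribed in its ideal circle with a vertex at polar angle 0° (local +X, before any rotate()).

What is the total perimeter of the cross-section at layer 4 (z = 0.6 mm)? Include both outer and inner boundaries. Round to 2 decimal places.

At z = 0.6 mm: the r=12 cylinder contributes a regular 12-gon of circumradius 12 (perimeter = 2·12·12.000·sin(180°/12) = 74.54 mm); the cylinder at (2.5, -4): section is a regular 12-gon, circumradius r=7.5 (perimeter = 2·12·7.500·sin(180°/12) = 46.59 mm); Taking the first minus the rest: starting from the r=12 cylinder, the r=7.5 cylinder at (2.5, -4) partially overlaps it — only the 167.07 mm² overlap (of its 168.75 mm²) is removed, clipping the outline — boundary = 104.17 mm; (whole slice rotated 45° about Z — lengths, areas and connectivity unchanged). Overall, the cross-section is a single solid region. Total boundary length (outer) = 104.17 mm.

104.17 mm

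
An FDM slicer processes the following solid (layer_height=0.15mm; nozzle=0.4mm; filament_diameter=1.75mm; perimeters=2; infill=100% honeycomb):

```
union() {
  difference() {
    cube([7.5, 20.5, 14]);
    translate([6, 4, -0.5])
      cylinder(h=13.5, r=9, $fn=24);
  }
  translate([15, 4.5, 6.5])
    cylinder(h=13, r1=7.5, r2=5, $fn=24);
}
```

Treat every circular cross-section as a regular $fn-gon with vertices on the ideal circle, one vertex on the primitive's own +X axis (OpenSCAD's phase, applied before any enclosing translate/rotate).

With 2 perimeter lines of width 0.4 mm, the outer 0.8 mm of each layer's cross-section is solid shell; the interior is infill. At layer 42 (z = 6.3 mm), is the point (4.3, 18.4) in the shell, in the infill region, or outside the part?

At z = 6.3 mm: the cube is present — its section is the full 7.5×20.5 rectangle; the r=9 cylinder at (6, 4) gives a regular 24-gon of circumradius 9 (constant along its height); After the difference (first − rest): starting from the 7.5×20.5 cube, the r=9 cylinder at (6, 4) partially overlaps it — only the 92.68 mm² overlap (of its 251.57 mm²) is removed, clipping the outline — 1 connected region; the cone at (15, 4.5) is absent (z outside [6.5, 19.5]); Taking the union: only the result so far is present, so the union is just that shape — 1 connected region. Overall, the cross-section is a single solid region. The nearest boundary edge runs (0.00, 20.50)→(7.50, 20.50); distance from the point to it = 2.10 mm. The point is inside the cross-section and 2.10 mm from the nearest boundary — more than the 0.8 mm shell width (2 × 0.4), so it's in the infill interior.

infill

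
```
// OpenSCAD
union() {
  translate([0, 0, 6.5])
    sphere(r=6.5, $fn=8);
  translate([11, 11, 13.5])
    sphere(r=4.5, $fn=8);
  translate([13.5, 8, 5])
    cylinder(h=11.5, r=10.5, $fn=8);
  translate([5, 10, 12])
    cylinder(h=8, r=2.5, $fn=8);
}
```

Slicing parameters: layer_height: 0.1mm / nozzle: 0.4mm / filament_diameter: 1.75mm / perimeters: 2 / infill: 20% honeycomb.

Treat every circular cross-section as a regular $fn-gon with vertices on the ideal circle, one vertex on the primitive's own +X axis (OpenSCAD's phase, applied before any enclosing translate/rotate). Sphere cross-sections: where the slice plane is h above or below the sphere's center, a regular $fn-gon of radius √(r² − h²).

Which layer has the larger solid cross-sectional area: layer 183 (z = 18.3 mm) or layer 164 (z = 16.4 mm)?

Layer 183 (z = 18.3): the sphere does not reach this height (|z−center|=11.800 > r=6.5); the sphere at (11, 11) is absent (|z−center|=4.800 > r=4.5); the cylinder at (13.5, 8) is absent (z outside [5, 16.5]); the r=2.5 cylinder at (5, 10) gives a regular 8-gon of circumradius 2.5 (constant along its height) (area = (8/2)·2.500²·sin(360°/8) = 17.68 mm²); Taking the union: only the r=2.5 cylinder at (5, 10) is present, so the union is just that shape — area = 17.68 mm². So its area = 17.68 mm². Layer 164 (z = 16.4): the sphere does not reach this height (|z−center|=9.900 > r=6.5); the sphere at (11, 11): section is a regular 8-gon, circumradius = √(r²−h²) = √(4.5²−2.9²) = 3.441 (area = (8/2)·3.441²·sin(360°/8) = 33.49 mm²); the cylinder at (13.5, 8): section is a regular 8-gon, circumradius r=10.5 (area = (8/2)·10.500²·sin(360°/8) = 311.83 mm²); the r=2.5 cylinder at (5, 10) contributes a regular 8-gon of circumradius 2.5 (area = (8/2)·2.500²·sin(360°/8) = 17.68 mm²); Merging all regions: the regions partially overlap — summed areas 363.00 mm² minus the doubly-counted overlap 47.31 mm² gives 315.69 mm² — area = 315.69 mm². So its area = 315.69 mm². Layer 164 is larger (315.69 vs 17.68 mm²).

layer 164 (z = 16.4 mm)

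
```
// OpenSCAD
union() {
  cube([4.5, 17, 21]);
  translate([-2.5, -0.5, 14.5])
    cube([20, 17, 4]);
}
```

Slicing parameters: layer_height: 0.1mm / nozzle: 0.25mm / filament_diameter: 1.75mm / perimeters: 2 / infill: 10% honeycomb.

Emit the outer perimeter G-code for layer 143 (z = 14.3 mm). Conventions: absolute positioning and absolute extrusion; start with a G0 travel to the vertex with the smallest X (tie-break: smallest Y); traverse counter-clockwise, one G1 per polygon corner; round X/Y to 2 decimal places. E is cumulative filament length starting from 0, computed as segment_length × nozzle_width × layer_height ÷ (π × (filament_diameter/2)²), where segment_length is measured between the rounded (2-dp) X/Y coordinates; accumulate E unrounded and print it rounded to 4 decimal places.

At z = 14.3 mm: the 4.5×17 cube contributes its full rectangle; the cube at (-2.5, -0.5) does not reach this height (z outside [14.5, 18.5]); Merging all regions: only the 4.5×17 cube is present, so the union is just that shape — 1 connected region. The outline is a single polygon with 4 vertices. Extrusion per mm of travel: 0.25 × 0.1 / (π × 0.875²) = 0.010394. Accumulating E over each segment gives final E = 0.4469.

G0 X0.00 Y0.00 Z14.30
G1 X4.50 Y0.00 E0.0468
G1 X4.50 Y17.00 E0.2235
G1 X0.00 Y17.00 E0.2702
G1 X0.00 Y0.00 E0.4469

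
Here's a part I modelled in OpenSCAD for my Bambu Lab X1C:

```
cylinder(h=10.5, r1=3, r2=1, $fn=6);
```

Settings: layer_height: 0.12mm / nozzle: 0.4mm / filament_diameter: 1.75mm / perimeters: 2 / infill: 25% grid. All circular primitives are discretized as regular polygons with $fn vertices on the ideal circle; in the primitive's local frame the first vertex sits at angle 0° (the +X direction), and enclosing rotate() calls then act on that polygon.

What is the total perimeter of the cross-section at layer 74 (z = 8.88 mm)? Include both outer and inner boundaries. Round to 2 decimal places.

7.85 mm

At z = 8.88 mm: the cone contributes a regular 6-gon of circumradius 1.309 (interpolated between r1=3 and r2=1 at t=0.846) (perimeter = 2·6·1.309·sin(180°/6) = 7.85 mm). Overall, the cross-section is a single solid region. Total boundary length (outer) = 7.85 mm.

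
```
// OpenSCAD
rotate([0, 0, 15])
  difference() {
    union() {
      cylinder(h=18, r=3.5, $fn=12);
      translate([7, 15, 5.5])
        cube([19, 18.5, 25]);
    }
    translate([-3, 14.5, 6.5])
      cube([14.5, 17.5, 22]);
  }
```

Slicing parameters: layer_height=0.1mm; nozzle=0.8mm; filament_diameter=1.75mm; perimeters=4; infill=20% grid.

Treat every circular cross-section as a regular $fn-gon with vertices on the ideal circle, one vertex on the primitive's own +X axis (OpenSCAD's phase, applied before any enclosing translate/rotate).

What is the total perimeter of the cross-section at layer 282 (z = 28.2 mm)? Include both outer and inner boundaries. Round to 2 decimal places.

At z = 28.2 mm: the cylinder is not intersected at this z (z outside [0, 18]); the cube at (7, 15) is present — its section is the full 19×18.5 rectangle (perimeter 75.00 mm); Taking the union: only the 19×18.5 cube at (7, 15) is present, so the union is just that shape — boundary = 75.00 mm; the 14.5×17.5 cube at (-3, 14.5) contributes its full rectangle (perimeter 64.00 mm); Subtracting the remaining from the first: starting from that combined region, the 14.5×17.5 cube at (-3, 14.5) partially overlaps it — only the 76.50 mm² overlap (of its 253.75 mm²) is removed, clipping the outline — boundary = 75.00 mm; (rotated 15° about Z; rotation is an isometry so areas/perimeters/island counts are preserved). Overall, the cross-section is a single solid region. Total boundary length (outer) = 75.00 mm.

75.00 mm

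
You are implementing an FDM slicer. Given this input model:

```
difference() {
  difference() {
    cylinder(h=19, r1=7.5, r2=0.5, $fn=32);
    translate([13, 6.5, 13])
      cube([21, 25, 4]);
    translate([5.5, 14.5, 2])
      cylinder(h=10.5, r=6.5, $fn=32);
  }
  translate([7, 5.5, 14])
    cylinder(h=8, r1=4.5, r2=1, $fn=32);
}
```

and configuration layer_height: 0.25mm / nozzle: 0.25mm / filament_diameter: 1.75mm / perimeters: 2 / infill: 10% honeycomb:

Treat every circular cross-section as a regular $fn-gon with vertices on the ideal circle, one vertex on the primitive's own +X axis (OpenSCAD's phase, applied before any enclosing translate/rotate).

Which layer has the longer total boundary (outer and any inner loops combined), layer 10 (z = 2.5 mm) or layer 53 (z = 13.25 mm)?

Layer 10 (z = 2.5): the cone: at t=0.132 of its height the radius interpolates to r₁+(r₂−r₁)t = 6.579, giving a regular 32-gon of that circumradius (perimeter = 2·32·6.579·sin(180°/32) = 41.27 mm); the cube at (13, 6.5) does not reach this height (z outside [13, 17]); the r=6.5 cylinder at (5.5, 14.5) contributes a regular 32-gon of circumradius 6.5 (perimeter = 2·32·6.500·sin(180°/32) = 40.78 mm); Taking the first minus the rest: starting from the cone, the r=6.5 cylinder at (5.5, 14.5) misses the remaining region (no effect) — boundary = 41.27 mm; the cone at (7, 5.5) is absent (z outside [14, 22]); After the difference (first − rest): none of the subtracted shapes is present at this height, so that combined region is unchanged — boundary = 41.27 mm. So its perimeter = 41.27 mm. Layer 53 (z = 13.25): the cone contributes a regular 32-gon of circumradius 2.618 (interpolated between r1=7.5 and r2=0.5 at t=0.697) (perimeter = 2·32·2.618·sin(180°/32) = 16.43 mm); the cube at (13, 6.5) is present — its section is the full 21×25 rectangle (perimeter 92.00 mm); the cylinder at (5.5, 14.5) is absent (z outside [2, 12.5]); Subtracting the remaining from the first: starting from the cone, the 21×25 cube at (13, 6.5) misses the remaining region (no effect) — boundary = 16.43 mm; the cone at (7, 5.5) is absent (z outside [14, 22]); After the difference (first − rest): none of the subtracted shapes is present at this height, so the result so far is unchanged — boundary = 16.43 mm. So its perimeter = 16.43 mm. Layer 10 is larger (41.27 vs 16.43 mm).

layer 10 (z = 2.5 mm)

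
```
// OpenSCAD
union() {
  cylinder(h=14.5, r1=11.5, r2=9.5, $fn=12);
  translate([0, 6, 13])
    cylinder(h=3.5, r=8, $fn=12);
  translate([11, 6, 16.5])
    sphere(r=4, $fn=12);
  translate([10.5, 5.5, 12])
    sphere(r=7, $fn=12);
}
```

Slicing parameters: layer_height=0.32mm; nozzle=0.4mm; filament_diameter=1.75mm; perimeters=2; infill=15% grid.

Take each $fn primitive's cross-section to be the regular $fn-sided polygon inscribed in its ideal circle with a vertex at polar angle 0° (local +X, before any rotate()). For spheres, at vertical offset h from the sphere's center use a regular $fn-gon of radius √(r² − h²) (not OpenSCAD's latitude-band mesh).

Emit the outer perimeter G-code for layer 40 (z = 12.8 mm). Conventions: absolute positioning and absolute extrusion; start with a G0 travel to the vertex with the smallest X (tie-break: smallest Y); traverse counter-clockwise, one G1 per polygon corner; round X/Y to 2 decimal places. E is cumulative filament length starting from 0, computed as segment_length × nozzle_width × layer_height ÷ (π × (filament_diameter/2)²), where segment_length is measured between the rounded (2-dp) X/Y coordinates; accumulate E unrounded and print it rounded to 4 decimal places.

G0 X-9.73 Y0.00 Z12.80
G1 X-8.43 Y-4.87 E0.2682
G1 X-4.87 Y-8.43 E0.5362
G1 X0.00 Y-9.73 E0.8044
G1 X4.87 Y-8.43 E1.0726
G1 X8.43 Y-4.87 E1.3406
G1 X9.42 Y-1.17 E1.5444
G1 X10.50 Y-1.45 E1.6038
G1 X13.98 Y-0.52 E1.7954
G1 X16.52 Y2.02 E1.9866
G1 X17.45 Y5.50 E2.1783
G1 X16.52 Y8.98 E2.3700
G1 X13.98 Y11.52 E2.5611
G1 X10.50 Y12.45 E2.7528
G1 X7.02 Y11.52 E2.9445
G1 X4.48 Y8.98 E3.1357
G1 X4.37 Y8.56 E3.1588
G1 X0.00 Y9.73 E3.3995
G1 X-4.87 Y8.43 E3.6678
G1 X-8.43 Y4.87 E3.9357
G1 X-9.73 Y0.00 E4.2039

At z = 12.8 mm: the cone contributes a regular 12-gon of circumradius 9.734 (interpolated between r1=11.5 and r2=9.5 at t=0.883); the cylinder at (0, 6) is absent (z outside [13, 16.5]); the r=4 sphere at (11, 6) contributes a regular 12-gon of circumradius √(4²−3.7²) = 1.520; the r=7 sphere at (10.5, 5.5) contributes a regular 12-gon of circumradius √(7²−0.8²) = 6.954; Combining (union): the regions partially overlap (shared area 40.61 mm²), so overlapping operands fuse into one piece — 1 connected region. The outline is a single polygon with 20 vertices. Extrusion per mm of travel: 0.4 × 0.32 / (π × 0.875²) = 0.053216. Accumulating E over each segment gives final E = 4.2039.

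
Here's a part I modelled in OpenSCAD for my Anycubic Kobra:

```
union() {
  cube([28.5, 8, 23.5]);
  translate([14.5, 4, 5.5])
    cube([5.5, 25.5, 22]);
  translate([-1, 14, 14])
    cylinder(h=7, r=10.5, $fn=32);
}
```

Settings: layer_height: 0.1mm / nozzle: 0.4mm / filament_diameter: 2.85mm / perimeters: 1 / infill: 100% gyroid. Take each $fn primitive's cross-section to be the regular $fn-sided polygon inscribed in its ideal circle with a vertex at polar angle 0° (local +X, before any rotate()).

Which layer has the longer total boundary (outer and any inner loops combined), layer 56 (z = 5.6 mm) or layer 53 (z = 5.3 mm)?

layer 56 (z = 5.6 mm)

Layer 56 (z = 5.6): the 28.5×8 cube contributes its full rectangle (perimeter 73.00 mm); the 5.5×25.5 cube at (14.5, 4) contributes its full rectangle (perimeter 62.00 mm); the cylinder at (-1, 14) is not intersected at this z (z outside [14, 21]); Taking the union: the regions partially overlap (shared area 22.00 mm²), so the edge portions inside another operand are dropped and the merged outline is re-measured after clipping — boundary = 116.00 mm. So its perimeter = 116.00 mm. Layer 53 (z = 5.3): the cube (footprint 28.5×8) is included at this height (perimeter 73.00 mm); the cube at (14.5, 4) is absent (z outside [5.5, 27.5]); the cylinder at (-1, 14) is absent (z outside [14, 21]); Merging all regions: only the 28.5×8 cube is present, so the union is just that shape — boundary = 73.00 mm. So its perimeter = 73.00 mm. Layer 56 is larger (116.00 vs 73.00 mm).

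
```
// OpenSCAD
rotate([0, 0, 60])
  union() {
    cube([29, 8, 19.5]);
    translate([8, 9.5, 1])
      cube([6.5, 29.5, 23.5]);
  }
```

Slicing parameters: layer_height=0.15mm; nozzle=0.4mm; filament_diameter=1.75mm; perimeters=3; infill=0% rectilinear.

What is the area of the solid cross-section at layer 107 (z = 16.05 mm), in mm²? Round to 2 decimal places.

423.75 mm²

At z = 16.05 mm: the 29×8 cube contributes its full rectangle (area 232.00 mm²); the cube at (8, 9.5) (footprint 6.5×29.5) is included at this height (area 191.75 mm²); Merging all regions: the 2 present regions are separate (no shared area or edge), so areas and boundary lengths simply add and each stays a separate island — area = 423.75 mm²; (rotated 60° about Z; rotation is an isometry so areas/perimeters/island counts are preserved). Overall, the cross-section has 2 separate islands. Net area = 423.75 mm².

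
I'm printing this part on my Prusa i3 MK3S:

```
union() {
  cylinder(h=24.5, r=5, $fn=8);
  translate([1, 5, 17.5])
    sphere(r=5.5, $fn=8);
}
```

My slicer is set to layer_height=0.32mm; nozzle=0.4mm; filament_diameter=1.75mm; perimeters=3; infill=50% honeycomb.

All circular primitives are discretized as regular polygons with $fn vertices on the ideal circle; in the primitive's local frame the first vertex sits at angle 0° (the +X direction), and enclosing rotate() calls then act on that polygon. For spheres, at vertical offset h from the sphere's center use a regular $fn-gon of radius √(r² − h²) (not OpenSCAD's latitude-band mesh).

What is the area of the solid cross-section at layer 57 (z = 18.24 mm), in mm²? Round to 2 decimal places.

125.84 mm²

At z = 18.24 mm: the r=5 cylinder contributes a regular 8-gon of circumradius 5 (area = (8/2)·5.000²·sin(360°/8) = 70.71 mm²); the r=5.5 sphere at (1, 5) contributes a regular 8-gon of circumradius √(5.5²−0.74²) = 5.450 (area = (8/2)·5.450²·sin(360°/8) = 84.01 mm²); Merging all regions: the regions partially overlap — summed areas 154.72 mm² minus the doubly-counted overlap 28.88 mm² gives 125.84 mm² — area = 125.84 mm². Overall, the cross-section is a single solid region. Net area = 125.84 mm².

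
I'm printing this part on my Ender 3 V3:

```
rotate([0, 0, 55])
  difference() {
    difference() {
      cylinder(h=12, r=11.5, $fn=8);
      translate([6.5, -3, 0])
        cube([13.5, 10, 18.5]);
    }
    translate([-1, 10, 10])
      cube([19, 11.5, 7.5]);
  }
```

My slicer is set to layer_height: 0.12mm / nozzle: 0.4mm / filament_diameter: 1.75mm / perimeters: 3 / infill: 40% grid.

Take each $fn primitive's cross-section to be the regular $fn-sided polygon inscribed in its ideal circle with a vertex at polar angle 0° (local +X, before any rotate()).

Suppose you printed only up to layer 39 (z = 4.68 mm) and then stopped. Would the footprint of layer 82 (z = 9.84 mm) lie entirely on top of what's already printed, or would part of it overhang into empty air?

entirely on top

Compare the two slices. At z = 4.68: the r=11.5 cylinder gives a regular 8-gon of circumradius 11.5 (constant along its height) (area = (8/2)·11.500²·sin(360°/8) = 374.06 mm²); the 13.5×10 cube at (6.5, -3) contributes its full rectangle (area 135.00 mm²); After the difference (first − rest): starting from the r=11.5 cylinder (374.06 mm²), the 13.5×10 cube at (6.5, -3) partially overlaps it — only the 37.99 mm² overlap (of its 135.00 mm²) is removed, clipping the outline — area = 336.07 mm²; the cube at (-1, 10) is not intersected at this z (z outside [10, 17.5]); After the difference (first − rest): none of the subtracted shapes is present at this height, so that combined region is unchanged — area = 336.07 mm²; (rotated 55° about Z; rotation is an isometry so areas/perimeters/island counts are preserved). At z = 9.84: the r=11.5 cylinder contributes a regular 8-gon of circumradius 11.5 (area = (8/2)·11.500²·sin(360°/8) = 374.06 mm²); the cube at (6.5, -3) is present — its section is the full 13.5×10 rectangle (area 135.00 mm²); After the difference (first − rest): starting from the r=11.5 cylinder (374.06 mm²), the 13.5×10 cube at (6.5, -3) partially overlaps it — only the 37.99 mm² overlap (of its 135.00 mm²) is removed, clipping the outline — area = 336.07 mm²; the cube at (-1, 10) is not intersected at this z (z outside [10, 17.5]); After the difference (first − rest): none of the subtracted shapes is present at this height, so that combined region is unchanged — area = 336.07 mm²; (whole slice rotated 55° about Z — lengths, areas and connectivity unchanged). Checking containment: the cross-section at z = 9.84 is a subset of the cross-section at z = 4.68.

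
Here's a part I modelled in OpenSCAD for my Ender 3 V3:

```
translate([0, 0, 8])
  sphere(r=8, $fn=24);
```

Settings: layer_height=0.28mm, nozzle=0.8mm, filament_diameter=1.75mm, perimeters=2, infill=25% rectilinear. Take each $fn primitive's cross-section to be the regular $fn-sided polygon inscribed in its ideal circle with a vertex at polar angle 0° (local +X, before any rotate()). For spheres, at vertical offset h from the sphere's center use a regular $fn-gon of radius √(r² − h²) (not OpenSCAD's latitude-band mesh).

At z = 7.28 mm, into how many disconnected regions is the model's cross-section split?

At z = 7.28 mm: the r=8 sphere slices to a regular 24-gon of circumradius 7.968 (√(r²−h²) with h=0.72 from center). The result has 1 disconnected region.

1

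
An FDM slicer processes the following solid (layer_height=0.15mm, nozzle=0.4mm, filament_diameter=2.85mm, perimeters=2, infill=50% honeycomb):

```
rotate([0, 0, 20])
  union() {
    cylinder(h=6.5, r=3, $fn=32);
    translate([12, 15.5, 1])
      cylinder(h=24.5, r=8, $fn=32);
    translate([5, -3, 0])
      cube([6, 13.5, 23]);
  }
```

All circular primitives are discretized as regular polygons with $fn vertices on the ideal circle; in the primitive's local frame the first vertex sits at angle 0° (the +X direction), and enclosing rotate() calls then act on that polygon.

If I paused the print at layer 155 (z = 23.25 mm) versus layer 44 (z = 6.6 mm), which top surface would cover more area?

layer 44 (z = 6.6 mm)

Layer 155 (z = 23.25): the cylinder is absent (z outside [0, 6.5]); the r=8 cylinder at (12, 15.5) gives a regular 32-gon of circumradius 8 (constant along its height) (area = (32/2)·8.000²·sin(360°/32) = 199.77 mm²); the cube at (5, -3) is not intersected at this z (z outside [0, 23]); Taking the union: only the r=8 cylinder at (12, 15.5) is present, so the union is just that shape — area = 199.77 mm²; (rotated 20° about Z; rotation is an isometry so areas/perimeters/island counts are preserved). So its area = 199.77 mm². Layer 44 (z = 6.6): the cylinder is not intersected at this z (z outside [0, 6.5]); the cylinder at (12, 15.5): section is a regular 32-gon, circumradius r=8 (area = (32/2)·8.000²·sin(360°/32) = 199.77 mm²); the cube at (5, -3) (footprint 6×13.5) is included at this height (area 81.00 mm²); Combining (union): the regions partially overlap — summed areas 280.77 mm² minus the doubly-counted overlap 9.91 mm² gives 270.86 mm² — area = 270.86 mm²; (whole slice rotated 20° about Z — lengths, areas and connectivity unchanged). So its area = 270.86 mm². Layer 44 is larger (270.86 vs 199.77 mm²).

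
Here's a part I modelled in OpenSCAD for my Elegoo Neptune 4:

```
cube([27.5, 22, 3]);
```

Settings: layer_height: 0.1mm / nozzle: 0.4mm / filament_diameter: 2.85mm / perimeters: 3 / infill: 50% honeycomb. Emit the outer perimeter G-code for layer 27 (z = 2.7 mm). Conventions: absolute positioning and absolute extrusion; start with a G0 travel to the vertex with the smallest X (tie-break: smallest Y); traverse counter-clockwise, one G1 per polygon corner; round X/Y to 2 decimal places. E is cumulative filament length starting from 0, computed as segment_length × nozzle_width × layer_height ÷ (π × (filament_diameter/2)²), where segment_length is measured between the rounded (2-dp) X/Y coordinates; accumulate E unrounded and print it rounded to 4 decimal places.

At z = 2.7 mm: the cube is present — its section is the full 27.5×22 rectangle. The outline is a single polygon with 4 vertices. Extrusion per mm of travel: 0.4 × 0.1 / (π × 1.425²) = 0.006270. Accumulating E over each segment gives final E = 0.6207.

G0 X0.00 Y0.00 Z2.70
G1 X27.50 Y0.00 E0.1724
G1 X27.50 Y22.00 E0.3104
G1 X0.00 Y22.00 E0.4828
G1 X0.00 Y0.00 E0.6207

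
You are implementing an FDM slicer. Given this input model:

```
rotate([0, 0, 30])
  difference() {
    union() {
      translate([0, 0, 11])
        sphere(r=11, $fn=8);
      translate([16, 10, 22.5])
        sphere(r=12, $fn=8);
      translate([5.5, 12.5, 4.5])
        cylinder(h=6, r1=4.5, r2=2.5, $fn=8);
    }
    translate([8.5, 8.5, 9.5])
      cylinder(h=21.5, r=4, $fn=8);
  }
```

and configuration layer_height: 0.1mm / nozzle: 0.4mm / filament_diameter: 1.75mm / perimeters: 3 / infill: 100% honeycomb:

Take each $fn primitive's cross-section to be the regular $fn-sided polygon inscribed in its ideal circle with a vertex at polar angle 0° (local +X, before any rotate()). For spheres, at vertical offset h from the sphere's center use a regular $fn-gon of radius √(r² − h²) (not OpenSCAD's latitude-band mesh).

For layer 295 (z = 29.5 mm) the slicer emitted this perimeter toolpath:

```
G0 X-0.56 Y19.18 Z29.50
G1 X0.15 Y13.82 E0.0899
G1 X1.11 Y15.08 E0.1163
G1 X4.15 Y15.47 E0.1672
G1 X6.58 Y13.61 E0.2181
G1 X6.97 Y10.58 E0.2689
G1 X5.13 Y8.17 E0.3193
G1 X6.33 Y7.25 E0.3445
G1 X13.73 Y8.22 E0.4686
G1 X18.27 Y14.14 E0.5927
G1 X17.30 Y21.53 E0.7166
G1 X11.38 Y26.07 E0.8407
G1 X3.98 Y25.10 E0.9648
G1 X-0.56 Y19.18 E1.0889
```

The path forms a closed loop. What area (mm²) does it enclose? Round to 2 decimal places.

Apply the shoelace formula to the sequence of (X, Y) vertices; enclosed area = 235.97 mm².

235.97 mm²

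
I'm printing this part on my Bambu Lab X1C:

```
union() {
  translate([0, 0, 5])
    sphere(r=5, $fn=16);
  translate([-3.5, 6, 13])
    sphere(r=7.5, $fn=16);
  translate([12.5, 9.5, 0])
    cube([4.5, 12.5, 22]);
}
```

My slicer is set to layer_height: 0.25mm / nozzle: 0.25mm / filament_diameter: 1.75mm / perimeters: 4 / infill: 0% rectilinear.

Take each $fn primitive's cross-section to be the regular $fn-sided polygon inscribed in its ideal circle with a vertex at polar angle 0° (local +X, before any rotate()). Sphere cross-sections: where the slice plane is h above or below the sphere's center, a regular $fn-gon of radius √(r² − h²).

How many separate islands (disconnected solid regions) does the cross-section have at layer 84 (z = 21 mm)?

1

At z = 21 mm: the sphere is absent (|z−center|=16.000 > r=5); the sphere at (-3.5, 6) is absent (|z−center|=8.000 > r=7.5); the 4.5×12.5 cube at (12.5, 9.5) contributes its full rectangle; Merging all regions: only the 4.5×12.5 cube at (12.5, 9.5) is present, so the union is just that shape — 1 connected region. Overall, the cross-section is a single solid region. Island count = 1.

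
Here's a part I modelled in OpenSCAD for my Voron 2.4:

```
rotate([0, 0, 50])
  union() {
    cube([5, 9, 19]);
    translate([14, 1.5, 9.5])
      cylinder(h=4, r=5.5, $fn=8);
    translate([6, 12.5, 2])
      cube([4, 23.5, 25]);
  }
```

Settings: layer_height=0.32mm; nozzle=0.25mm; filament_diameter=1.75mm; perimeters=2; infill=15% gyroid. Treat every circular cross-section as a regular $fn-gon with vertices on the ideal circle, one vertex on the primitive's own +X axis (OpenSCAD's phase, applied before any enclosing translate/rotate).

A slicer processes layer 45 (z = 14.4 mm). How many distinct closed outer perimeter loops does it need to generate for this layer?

2

At z = 14.4 mm: the cube is present — its section is the full 5×9 rectangle; the cylinder at (14, 1.5) is not intersected at this z (z outside [9.5, 13.5]); the cube at (6, 12.5) (footprint 4×23.5) is included at this height; Merging all regions: the 2 present regions are separate (no shared area or edge), so areas and boundary lengths simply add and each stays a separate island — 2 connected regions; (rotated 50° about Z; rotation is an isometry so areas/perimeters/island counts are preserved). The result has 2 disconnected regions.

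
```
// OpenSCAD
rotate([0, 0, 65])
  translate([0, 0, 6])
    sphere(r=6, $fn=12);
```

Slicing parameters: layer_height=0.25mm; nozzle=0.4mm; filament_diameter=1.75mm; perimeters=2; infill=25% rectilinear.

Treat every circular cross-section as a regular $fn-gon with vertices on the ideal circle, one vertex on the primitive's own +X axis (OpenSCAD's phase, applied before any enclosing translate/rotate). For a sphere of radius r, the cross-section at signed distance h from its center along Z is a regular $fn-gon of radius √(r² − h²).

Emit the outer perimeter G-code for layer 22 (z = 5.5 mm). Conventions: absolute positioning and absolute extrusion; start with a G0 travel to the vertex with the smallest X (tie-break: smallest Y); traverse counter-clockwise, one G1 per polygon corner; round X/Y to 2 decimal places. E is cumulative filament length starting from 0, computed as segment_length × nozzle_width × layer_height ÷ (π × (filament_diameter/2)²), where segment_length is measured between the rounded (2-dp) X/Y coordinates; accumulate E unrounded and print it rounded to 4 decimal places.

G0 X-5.96 Y-0.52 Z5.50
G1 X-4.90 Y-3.43 E0.1288
G1 X-2.53 Y-5.42 E0.2574
G1 X0.52 Y-5.96 E0.3862
G1 X3.43 Y-4.90 E0.5150
G1 X5.42 Y-2.53 E0.6436
G1 X5.96 Y0.52 E0.7724
G1 X4.90 Y3.43 E0.9012
G1 X2.53 Y5.42 E1.0298
G1 X-0.52 Y5.96 E1.1586
G1 X-3.43 Y4.90 E1.2874
G1 X-5.42 Y2.53 E1.4160
G1 X-5.96 Y-0.52 E1.5448

At z = 5.5 mm: the sphere: section is a regular 12-gon, circumradius = √(r²−h²) = √(6²−0.5²) = 5.979; (whole slice rotated 65° about Z — lengths, areas and connectivity unchanged). The outline is a single polygon with 12 vertices. Extrusion per mm of travel: 0.4 × 0.25 / (π × 0.875²) = 0.041575. Accumulating E over each segment gives final E = 1.5448.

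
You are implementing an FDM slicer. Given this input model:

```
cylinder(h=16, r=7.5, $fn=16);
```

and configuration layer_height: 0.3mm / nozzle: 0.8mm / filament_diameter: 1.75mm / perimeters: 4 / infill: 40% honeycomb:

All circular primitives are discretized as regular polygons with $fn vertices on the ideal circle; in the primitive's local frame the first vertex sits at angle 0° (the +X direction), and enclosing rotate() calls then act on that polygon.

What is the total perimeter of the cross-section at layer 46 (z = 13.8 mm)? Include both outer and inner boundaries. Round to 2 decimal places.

At z = 13.8 mm: the r=7.5 cylinder gives a regular 16-gon of circumradius 7.5 (constant along its height) (perimeter = 2·16·7.500·sin(180°/16) = 46.82 mm). Overall, the cross-section is a single solid region. Total boundary length (outer) = 46.82 mm.

46.82 mm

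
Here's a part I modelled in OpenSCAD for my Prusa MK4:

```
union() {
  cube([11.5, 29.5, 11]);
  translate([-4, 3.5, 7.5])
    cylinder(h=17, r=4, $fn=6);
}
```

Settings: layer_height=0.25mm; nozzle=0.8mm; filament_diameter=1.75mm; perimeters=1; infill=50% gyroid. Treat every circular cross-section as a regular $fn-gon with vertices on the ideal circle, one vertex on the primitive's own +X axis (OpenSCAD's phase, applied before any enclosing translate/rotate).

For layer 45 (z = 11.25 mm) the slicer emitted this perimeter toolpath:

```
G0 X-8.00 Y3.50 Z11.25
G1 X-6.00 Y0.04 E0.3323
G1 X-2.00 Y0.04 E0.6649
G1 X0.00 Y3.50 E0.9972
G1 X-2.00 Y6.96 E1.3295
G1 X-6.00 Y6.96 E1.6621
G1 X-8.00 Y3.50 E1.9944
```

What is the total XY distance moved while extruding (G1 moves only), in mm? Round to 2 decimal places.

Sum the Euclidean lengths of each G1 segment: total = 23.99 mm.

23.99 mm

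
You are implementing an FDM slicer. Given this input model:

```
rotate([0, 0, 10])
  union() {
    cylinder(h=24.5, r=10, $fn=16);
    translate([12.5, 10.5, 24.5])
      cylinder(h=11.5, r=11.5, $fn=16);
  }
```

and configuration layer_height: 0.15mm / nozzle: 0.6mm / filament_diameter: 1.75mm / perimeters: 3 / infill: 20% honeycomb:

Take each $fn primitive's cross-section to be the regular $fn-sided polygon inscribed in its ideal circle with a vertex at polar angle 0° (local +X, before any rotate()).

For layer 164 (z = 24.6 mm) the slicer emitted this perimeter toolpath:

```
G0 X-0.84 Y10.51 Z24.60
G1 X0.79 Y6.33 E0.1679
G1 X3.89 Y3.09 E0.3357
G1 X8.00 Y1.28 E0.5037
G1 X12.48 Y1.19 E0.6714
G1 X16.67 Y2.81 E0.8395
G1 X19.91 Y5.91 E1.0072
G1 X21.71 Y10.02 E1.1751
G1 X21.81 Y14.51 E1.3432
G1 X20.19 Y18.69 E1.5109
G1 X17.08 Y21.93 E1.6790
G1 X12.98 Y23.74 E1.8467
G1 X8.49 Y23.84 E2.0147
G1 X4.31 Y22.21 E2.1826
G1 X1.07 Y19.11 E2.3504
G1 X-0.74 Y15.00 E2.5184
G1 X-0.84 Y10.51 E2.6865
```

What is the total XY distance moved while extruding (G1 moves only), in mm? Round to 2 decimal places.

Sum the Euclidean lengths of each G1 segment: total = 71.80 mm.

71.80 mm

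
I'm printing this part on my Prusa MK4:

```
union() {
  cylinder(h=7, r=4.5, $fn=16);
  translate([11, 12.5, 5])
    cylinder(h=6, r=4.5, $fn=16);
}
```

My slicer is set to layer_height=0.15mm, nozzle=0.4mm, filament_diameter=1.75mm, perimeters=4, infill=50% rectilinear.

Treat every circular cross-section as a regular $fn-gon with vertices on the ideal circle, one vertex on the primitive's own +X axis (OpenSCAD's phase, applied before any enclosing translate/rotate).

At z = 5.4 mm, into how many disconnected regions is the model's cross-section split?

At z = 5.4 mm: the cylinder: section is a regular 16-gon, circumradius r=4.5; the cylinder at (11, 12.5): section is a regular 16-gon, circumradius r=4.5; Taking the union: the 2 present regions are separate (no shared area or edge), so areas and boundary lengths simply add and each stays a separate island — 2 connected regions. The result has 2 disconnected regions.

2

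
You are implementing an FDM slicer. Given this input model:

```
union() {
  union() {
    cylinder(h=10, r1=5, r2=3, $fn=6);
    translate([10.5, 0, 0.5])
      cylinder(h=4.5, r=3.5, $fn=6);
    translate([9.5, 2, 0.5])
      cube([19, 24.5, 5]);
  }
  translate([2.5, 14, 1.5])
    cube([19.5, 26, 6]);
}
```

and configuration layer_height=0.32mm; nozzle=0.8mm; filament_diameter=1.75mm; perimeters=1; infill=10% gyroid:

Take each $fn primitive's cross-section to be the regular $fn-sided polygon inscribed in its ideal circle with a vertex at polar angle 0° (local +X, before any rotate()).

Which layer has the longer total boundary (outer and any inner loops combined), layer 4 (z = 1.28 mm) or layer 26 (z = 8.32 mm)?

layer 4 (z = 1.28 mm)

Layer 4 (z = 1.28): the cone (r1=5→r2=3) has section circumradius 4.744 here — a regular 6-gon (perimeter = 2·6·4.744·sin(180°/6) = 28.46 mm); the r=3.5 cylinder at (10.5, 0) gives a regular 6-gon of circumradius 3.5 (constant along its height) (perimeter = 2·6·3.500·sin(180°/6) = 21.00 mm); the cube at (9.5, 2) is present — its section is the full 19×24.5 rectangle (perimeter 87.00 mm); Merging all regions: the regions partially overlap (shared area 3.14 mm²), so the edge portions inside another operand are dropped and the merged outline is re-measured after clipping — boundary = 128.15 mm; the cube at (2.5, 14) is absent (z outside [1.5, 7.5]); Taking the union: only that combined region is present, so the union is just that shape — boundary = 128.15 mm. So its perimeter = 128.15 mm. Layer 26 (z = 8.32): the cone: at t=0.832 of its height the radius interpolates to r₁+(r₂−r₁)t = 3.336, giving a regular 6-gon of that circumradius (perimeter = 2·6·3.336·sin(180°/6) = 20.02 mm); the cylinder at (10.5, 0) does not reach this height (z outside [0.5, 5]); the cube at (9.5, 2) is absent (z outside [0.5, 5.5]); Taking the union: only the cone is present, so the union is just that shape — boundary = 20.02 mm; the cube at (2.5, 14) is absent (z outside [1.5, 7.5]); Combining (union): only the result so far is present, so the union is just that shape — boundary = 20.02 mm. So its perimeter = 20.02 mm. Layer 4 is larger (128.15 vs 20.02 mm).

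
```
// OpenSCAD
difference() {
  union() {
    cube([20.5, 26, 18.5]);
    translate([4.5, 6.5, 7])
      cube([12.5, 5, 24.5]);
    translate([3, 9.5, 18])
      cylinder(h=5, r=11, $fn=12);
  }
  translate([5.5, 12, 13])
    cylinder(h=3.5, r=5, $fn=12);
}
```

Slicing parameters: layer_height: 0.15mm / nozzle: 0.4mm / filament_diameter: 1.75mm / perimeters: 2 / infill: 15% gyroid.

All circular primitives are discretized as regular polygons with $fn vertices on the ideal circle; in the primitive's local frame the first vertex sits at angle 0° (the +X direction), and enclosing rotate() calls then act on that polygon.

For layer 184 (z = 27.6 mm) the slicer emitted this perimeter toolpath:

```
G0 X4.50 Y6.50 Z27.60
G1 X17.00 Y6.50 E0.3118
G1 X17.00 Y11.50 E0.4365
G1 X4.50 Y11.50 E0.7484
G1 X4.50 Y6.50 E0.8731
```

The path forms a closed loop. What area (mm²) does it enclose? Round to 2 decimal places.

Apply the shoelace formula to the sequence of (X, Y) vertices; enclosed area = 62.50 mm².

62.50 mm²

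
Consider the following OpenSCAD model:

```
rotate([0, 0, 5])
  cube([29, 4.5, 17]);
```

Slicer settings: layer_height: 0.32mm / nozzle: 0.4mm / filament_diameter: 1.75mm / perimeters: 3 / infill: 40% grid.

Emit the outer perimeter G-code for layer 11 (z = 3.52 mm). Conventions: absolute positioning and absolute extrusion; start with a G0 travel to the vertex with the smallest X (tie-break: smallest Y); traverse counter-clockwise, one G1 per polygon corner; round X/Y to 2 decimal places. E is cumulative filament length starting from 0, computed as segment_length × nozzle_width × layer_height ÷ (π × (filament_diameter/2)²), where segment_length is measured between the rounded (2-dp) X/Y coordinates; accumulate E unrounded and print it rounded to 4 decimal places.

G0 X-0.39 Y4.48 Z3.52
G1 X0.00 Y0.00 E0.2393
G1 X28.89 Y2.53 E1.7826
G1 X28.50 Y7.01 E2.0219
G1 X-0.39 Y4.48 E3.5652

At z = 3.52 mm: the 29×4.5 cube contributes its full rectangle; (rotated 5° about Z; rotation is an isometry so areas/perimeters/island counts are preserved). The outline is a single polygon with 4 vertices. Extrusion per mm of travel: 0.4 × 0.32 / (π × 0.875²) = 0.053216. Accumulating E over each segment gives final E = 3.5652.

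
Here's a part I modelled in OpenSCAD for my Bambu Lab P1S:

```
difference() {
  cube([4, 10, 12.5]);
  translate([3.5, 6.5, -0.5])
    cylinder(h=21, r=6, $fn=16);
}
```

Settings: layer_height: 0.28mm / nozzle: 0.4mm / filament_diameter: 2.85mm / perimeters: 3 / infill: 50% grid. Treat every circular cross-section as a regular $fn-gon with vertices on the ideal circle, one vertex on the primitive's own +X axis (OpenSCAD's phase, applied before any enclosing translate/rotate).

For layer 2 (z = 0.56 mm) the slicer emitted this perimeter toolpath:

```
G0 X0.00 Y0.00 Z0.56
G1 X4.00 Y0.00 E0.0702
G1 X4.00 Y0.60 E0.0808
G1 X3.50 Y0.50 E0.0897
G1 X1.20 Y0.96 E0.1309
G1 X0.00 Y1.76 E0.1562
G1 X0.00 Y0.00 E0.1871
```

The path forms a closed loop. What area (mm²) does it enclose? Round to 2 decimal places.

3.59 mm²

Apply the shoelace formula to the sequence of (X, Y) vertices; enclosed area = 3.59 mm².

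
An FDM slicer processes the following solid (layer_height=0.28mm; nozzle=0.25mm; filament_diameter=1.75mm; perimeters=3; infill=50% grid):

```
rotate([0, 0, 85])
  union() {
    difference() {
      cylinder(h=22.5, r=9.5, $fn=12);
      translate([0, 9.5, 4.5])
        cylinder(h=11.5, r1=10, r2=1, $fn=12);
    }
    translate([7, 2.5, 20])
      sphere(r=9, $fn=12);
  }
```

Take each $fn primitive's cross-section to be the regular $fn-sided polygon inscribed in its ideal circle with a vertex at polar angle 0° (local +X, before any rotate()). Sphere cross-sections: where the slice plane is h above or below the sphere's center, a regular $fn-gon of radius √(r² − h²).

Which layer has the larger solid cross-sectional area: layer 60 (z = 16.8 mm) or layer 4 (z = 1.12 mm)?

layer 60 (z = 16.8 mm)

Layer 60 (z = 16.8): the r=9.5 cylinder gives a regular 12-gon of circumradius 9.5 (constant along its height) (area = (12/2)·9.500²·sin(360°/12) = 270.75 mm²); the cone at (0, 9.5) is not intersected at this z (z outside [4.5, 16]); After the difference (first − rest): none of the subtracted shapes is present at this height, so the r=9.5 cylinder is unchanged — area = 270.75 mm²; the r=9 sphere at (7, 2.5) contributes a regular 12-gon of circumradius √(9²−3.2²) = 8.412 (area = (12/2)·8.412²·sin(360°/12) = 212.28 mm²); Taking the union: the regions partially overlap — summed areas 483.03 mm² minus the doubly-counted overlap 113.99 mm² gives 369.04 mm² — area = 369.04 mm²; (rotated 85° about Z; rotation is an isometry so areas/perimeters/island counts are preserved). So its area = 369.04 mm². Layer 4 (z = 1.12): the r=9.5 cylinder gives a regular 12-gon of circumradius 9.5 (constant along its height) (area = (12/2)·9.500²·sin(360°/12) = 270.75 mm²); the cone at (0, 9.5) is absent (z outside [4.5, 16]); Subtracting the remaining from the first: none of the subtracted shapes is present at this height, so the r=9.5 cylinder is unchanged — area = 270.75 mm²; the sphere at (7, 2.5) does not reach this height (|z−center|=18.880 > r=9); Combining (union): only the result so far is present, so the union is just that shape — area = 270.75 mm²; (whole slice rotated 85° about Z — lengths, areas and connectivity unchanged). So its area = 270.75 mm². Layer 60 is larger (369.04 vs 270.75 mm²).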